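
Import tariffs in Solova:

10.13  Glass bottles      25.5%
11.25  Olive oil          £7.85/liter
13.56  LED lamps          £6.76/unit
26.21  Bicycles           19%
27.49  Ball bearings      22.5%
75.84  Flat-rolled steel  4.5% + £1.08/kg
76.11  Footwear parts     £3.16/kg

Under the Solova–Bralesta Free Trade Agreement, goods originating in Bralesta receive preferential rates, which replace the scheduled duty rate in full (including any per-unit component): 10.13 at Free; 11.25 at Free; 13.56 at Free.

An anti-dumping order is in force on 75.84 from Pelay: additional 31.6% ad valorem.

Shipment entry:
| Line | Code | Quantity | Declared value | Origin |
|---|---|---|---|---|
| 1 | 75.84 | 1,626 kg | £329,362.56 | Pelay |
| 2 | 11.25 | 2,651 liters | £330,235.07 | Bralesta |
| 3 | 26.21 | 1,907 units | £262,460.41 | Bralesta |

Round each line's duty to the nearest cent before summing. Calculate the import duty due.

£170,523.44

Line 1 (75.84, Pelay, 1,626 kg, £329,362.56):
Base rate for 75.84 is 4.5% + £1.08/kg.
Additional duty on 75.84 from Pelay: +31.6%. Applied ad valorem rate: 4.5% + 31.6% = 36.1%.
Duty = £329,362.56 × 36.1% + 1,626 × £1.08 = £120,655.96.
Line 2 (11.25, Bralesta, 2,651 liters, £330,235.07):
Base rate for 11.25 is £7.85/liter.
Origin Bralesta qualifies under the Solova–Bralesta agreement and 11.25 is covered: preferential rate Free applies instead.
Duty = £330,235.07 × 0% = £0.00.
Line 3 (26.21, Bralesta, 1,907 units, £262,460.41):
Base rate for 26.21 is 19%.
Origin Bralesta is the FTA partner but 26.21 is not on the preference list; base rate stands.
Duty = £262,460.41 × 19% = £49,867.48.
Total = £120,655.96 + £0.00 + £49,867.48 = £170,523.44.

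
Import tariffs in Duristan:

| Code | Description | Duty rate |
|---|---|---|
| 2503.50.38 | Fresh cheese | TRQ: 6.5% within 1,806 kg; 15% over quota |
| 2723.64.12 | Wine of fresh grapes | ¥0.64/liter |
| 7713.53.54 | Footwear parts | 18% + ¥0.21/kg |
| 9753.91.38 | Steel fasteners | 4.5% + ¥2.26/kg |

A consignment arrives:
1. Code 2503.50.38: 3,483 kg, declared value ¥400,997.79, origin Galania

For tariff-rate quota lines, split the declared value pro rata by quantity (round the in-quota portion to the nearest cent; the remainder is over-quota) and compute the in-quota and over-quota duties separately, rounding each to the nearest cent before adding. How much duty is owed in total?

¥42,476.06

Line 1 (2503.50.38, Galania, 3,483 kg, ¥400,997.79):
Code 2503.50.38 is under a tariff-rate quota (threshold 1,806 kg). In-quota: 1,806 kg at 6.5%; over-quota: 1,677 kg at 15%.
Pro-rata value split: in-quota = ¥400,997.79 × 1,806/3,483 = ¥207,924.78; over-quota = ¥400,997.79 − ¥207,924.78 = ¥193,073.01.
In-quota duty = ¥207,924.78 × 6.5% = ¥13,515.11. Over-quota duty = ¥193,073.01 × 15% = ¥28,960.95.
Line duty = ¥13,515.11 + ¥28,960.95 = ¥42,476.06.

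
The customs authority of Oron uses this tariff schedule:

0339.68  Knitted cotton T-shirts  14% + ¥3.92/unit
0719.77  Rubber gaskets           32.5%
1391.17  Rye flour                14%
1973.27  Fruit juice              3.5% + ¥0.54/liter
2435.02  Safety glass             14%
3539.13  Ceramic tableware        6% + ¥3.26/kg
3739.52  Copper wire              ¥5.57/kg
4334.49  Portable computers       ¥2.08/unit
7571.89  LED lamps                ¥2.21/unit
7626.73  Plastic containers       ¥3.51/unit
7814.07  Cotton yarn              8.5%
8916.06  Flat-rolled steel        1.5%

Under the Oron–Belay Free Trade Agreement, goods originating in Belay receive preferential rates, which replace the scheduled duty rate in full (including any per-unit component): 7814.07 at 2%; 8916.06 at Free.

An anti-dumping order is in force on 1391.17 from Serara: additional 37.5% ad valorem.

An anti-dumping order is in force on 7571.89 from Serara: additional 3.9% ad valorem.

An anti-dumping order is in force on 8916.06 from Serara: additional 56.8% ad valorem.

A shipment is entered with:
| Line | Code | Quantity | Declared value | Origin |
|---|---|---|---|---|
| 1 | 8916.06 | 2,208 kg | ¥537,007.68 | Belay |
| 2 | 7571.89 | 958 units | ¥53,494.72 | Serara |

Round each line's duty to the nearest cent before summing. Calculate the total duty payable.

¥4,203.47

Line 1 (8916.06, Belay, 2,208 kg, ¥537,007.68):
Base rate for 8916.06 is 1.5%.
Origin Belay qualifies under the Oron–Belay agreement and 8916.06 is covered: preferential rate Free applies instead.
The additional-duty order on 8916.06 targets Serara, not Belay; it does not apply.
Duty = ¥537,007.68 × 0% = ¥0.00.
Line 2 (7571.89, Serara, 958 units, ¥53,494.72):
Base rate for 7571.89 is ¥2.21/unit.
Additional duty on 7571.89 from Serara: +3.9% ad valorem. Applied ad valorem rate = 3.9%.
Duty = ¥53,494.72 × 3.9% + 958 × ¥2.21 = ¥4,203.47.
Total = ¥0.00 + ¥4,203.47 = ¥4,203.47.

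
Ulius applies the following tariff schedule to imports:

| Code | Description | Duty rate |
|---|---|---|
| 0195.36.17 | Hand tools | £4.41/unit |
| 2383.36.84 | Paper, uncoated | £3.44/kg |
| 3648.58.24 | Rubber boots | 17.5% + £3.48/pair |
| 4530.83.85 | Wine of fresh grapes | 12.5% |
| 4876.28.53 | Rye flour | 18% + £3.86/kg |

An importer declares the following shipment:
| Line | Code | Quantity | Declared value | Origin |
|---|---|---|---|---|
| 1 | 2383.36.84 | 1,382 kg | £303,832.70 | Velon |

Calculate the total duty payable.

£4,754.08

Line 1 (2383.36.84, Velon, 1,382 kg, £303,832.70):
Base rate for 2383.36.84 is £3.44/kg.
Duty = 1,382 × £3.44 = £4,754.08.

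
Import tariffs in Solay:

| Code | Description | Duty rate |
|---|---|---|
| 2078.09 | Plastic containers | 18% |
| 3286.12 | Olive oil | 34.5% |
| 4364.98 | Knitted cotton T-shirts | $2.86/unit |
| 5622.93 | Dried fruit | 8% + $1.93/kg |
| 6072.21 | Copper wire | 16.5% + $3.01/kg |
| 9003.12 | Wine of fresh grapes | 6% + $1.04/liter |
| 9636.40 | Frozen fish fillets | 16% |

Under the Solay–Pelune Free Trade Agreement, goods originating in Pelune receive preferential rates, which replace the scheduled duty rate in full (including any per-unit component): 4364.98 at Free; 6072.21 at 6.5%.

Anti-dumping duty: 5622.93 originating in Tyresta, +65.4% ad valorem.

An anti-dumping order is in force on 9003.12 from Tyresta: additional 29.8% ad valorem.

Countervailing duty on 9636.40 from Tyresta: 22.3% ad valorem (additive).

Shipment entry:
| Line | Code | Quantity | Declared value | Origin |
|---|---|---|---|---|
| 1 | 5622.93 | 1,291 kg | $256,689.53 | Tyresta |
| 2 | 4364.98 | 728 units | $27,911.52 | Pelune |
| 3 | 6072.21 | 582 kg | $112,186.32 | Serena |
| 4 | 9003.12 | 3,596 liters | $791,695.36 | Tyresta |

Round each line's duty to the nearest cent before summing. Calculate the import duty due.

$498,331.09

Line 1 (5622.93, Tyresta, 1,291 kg, $256,689.53):
Base rate for 5622.93 is 8% + $1.93/kg.
Additional duty on 5622.93 from Tyresta: +65.4%. Applied ad valorem rate: 8% + 65.4% = 73.4%.
Duty = $256,689.53 × 73.4% + 1,291 × $1.93 = $190,901.75.
Line 2 (4364.98, Pelune, 728 units, $27,911.52):
Base rate for 4364.98 is $2.86/unit.
Origin Pelune qualifies under the Solay–Pelune agreement and 4364.98 is covered: preferential rate Free applies instead.
Duty = $27,911.52 × 0% = $0.00.
Line 3 (6072.21, Serena, 582 kg, $112,186.32):
Base rate for 6072.21 is 16.5% + $3.01/kg.
6072.21 has an FTA preferential rate, but origin Serena is not Pelune; base rate stands.
Duty = $112,186.32 × 16.5% + 582 × $3.01 = $20,262.56.
Line 4 (9003.12, Tyresta, 3,596 liters, $791,695.36):
Base rate for 9003.12 is 6% + $1.04/liter.
Additional duty on 9003.12 from Tyresta: +29.8%. Applied ad valorem rate: 6% + 29.8% = 35.8%.
Duty = $791,695.36 × 35.8% + 3,596 × $1.04 = $287,166.78.
Total = $190,901.75 + $0.00 + $20,262.56 + $287,166.78 = $498,331.09.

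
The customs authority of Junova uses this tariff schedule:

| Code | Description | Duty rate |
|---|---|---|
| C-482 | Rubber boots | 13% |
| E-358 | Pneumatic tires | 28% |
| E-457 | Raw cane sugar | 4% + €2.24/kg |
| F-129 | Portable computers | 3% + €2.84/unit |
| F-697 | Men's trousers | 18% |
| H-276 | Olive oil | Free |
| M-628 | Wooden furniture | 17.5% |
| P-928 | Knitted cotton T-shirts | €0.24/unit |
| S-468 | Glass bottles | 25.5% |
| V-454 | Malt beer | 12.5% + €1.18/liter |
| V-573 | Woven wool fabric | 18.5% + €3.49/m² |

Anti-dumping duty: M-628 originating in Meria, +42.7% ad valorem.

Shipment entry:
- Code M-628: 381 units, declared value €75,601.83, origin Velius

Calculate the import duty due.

Line 1 (M-628, Velius, 381 units, €75,601.83):
Base rate for M-628 is 17.5%.
The additional-duty order on M-628 targets Meria, not Velius; it does not apply.
Duty = €75,601.83 × 17.5% = €13,230.32.

€13,230.32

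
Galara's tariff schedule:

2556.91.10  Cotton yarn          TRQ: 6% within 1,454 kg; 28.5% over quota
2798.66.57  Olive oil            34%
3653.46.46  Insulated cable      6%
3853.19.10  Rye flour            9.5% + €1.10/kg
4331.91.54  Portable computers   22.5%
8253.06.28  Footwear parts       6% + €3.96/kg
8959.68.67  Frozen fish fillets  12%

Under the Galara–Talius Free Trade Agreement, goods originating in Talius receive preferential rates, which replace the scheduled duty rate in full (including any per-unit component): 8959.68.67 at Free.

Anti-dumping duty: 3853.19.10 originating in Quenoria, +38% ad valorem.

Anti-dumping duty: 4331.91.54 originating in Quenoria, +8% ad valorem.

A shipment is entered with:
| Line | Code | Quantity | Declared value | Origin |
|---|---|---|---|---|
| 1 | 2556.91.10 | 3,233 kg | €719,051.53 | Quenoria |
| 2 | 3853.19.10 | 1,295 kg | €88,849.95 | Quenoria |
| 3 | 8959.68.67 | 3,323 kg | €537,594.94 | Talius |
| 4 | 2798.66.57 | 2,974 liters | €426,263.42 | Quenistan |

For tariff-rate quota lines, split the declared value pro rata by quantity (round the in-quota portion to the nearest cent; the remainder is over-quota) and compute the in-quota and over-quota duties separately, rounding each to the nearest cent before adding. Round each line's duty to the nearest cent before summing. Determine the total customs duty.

Line 1 (2556.91.10, Quenoria, 3,233 kg, €719,051.53):
Code 2556.91.10 is under a tariff-rate quota (threshold 1,454 kg). In-quota: 1,454 kg at 6%; over-quota: 1,779 kg at 28.5%.
Pro-rata value split: in-quota = €719,051.53 × 1,454/3,233 = €323,384.14; over-quota = €719,051.53 − €323,384.14 = €395,667.39.
In-quota duty = €323,384.14 × 6% = €19,403.05. Over-quota duty = €395,667.39 × 28.5% = €112,765.21.
Line duty = €19,403.05 + €112,765.21 = €132,168.26.
Line 2 (3853.19.10, Quenoria, 1,295 kg, €88,849.95):
Base rate for 3853.19.10 is 9.5% + €1.10/kg.
Additional duty on 3853.19.10 from Quenoria: +38%. Applied ad valorem rate: 9.5% + 38% = 47.5%.
Duty = €88,849.95 × 47.5% + 1,295 × €1.10 = €43,628.23.
Line 3 (8959.68.67, Talius, 3,323 kg, €537,594.94):
Base rate for 8959.68.67 is 12%.
Origin Talius qualifies under the Galara–Talius agreement and 8959.68.67 is covered: preferential rate Free applies instead.
Duty = €537,594.94 × 0% = €0.00.
Line 4 (2798.66.57, Quenistan, 2,974 liters, €426,263.42):
Base rate for 2798.66.57 is 34%.
Duty = €426,263.42 × 34% = €144,929.56.
Total = €132,168.26 + €43,628.23 + €0.00 + €144,929.56 = €320,726.05.

€320,726.05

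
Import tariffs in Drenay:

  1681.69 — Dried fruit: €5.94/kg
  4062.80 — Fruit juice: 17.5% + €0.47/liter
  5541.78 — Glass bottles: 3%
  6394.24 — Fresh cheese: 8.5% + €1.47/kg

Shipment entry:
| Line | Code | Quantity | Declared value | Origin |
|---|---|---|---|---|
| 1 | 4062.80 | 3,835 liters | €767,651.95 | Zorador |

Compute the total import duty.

€136,141.54

Line 1 (4062.80, Zorador, 3,835 liters, €767,651.95):
Base rate for 4062.80 is 17.5% + €0.47/liter.
Duty = €767,651.95 × 17.5% + 3,835 × €0.47 = €136,141.54.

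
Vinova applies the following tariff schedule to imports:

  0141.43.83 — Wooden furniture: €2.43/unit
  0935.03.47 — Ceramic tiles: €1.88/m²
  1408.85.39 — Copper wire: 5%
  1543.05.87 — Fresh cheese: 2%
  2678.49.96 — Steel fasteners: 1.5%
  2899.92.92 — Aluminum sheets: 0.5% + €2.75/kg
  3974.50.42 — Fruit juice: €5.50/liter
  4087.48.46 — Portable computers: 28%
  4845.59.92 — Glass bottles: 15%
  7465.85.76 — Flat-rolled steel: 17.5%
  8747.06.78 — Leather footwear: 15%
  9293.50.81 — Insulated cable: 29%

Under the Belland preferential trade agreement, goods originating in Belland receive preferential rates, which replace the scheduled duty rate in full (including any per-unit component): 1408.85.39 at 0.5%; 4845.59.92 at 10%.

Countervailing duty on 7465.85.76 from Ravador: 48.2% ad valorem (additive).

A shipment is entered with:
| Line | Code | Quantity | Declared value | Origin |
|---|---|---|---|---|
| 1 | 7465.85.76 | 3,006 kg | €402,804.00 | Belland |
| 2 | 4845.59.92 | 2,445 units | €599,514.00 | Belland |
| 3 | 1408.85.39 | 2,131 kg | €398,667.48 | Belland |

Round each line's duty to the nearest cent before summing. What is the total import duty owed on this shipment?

Line 1 (7465.85.76, Belland, 3,006 kg, €402,804.00):
Base rate for 7465.85.76 is 17.5%.
Origin Belland is the FTA partner but 7465.85.76 is not on the preference list; base rate stands.
The additional-duty order on 7465.85.76 targets Ravador, not Belland; it does not apply.
Duty = €402,804.00 × 17.5% = €70,490.70.
Line 2 (4845.59.92, Belland, 2,445 units, €599,514.00):
Base rate for 4845.59.92 is 15%.
Origin Belland qualifies under the Vinova–Belland agreement and 4845.59.92 is covered: preferential rate 10% applies instead.
Duty = €599,514.00 × 10% = €59,951.40.
Line 3 (1408.85.39, Belland, 2,131 kg, €398,667.48):
Base rate for 1408.85.39 is 5%.
Origin Belland qualifies under the Vinova–Belland agreement and 1408.85.39 is covered: preferential rate 0.5% applies instead.
Duty = €398,667.48 × 0.5% = €1,993.34.
Total = €70,490.70 + €59,951.40 + €1,993.34 = €132,435.44.

€132,435.44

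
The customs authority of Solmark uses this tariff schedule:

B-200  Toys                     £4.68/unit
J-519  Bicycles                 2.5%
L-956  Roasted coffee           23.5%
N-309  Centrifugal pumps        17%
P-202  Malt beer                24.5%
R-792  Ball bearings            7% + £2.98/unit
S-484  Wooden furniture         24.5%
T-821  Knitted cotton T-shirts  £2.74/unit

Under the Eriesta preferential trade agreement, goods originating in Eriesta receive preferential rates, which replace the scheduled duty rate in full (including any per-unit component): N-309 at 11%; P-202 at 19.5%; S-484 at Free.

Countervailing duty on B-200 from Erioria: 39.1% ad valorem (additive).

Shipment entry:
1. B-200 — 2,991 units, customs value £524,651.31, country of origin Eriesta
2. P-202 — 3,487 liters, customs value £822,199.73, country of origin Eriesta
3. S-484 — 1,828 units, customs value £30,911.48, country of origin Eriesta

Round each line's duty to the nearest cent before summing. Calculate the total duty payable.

Line 1 (B-200, Eriesta, 2,991 units, £524,651.31):
Base rate for B-200 is £4.68/unit.
Origin Eriesta is the FTA partner but B-200 is not on the preference list; base rate stands.
The additional-duty order on B-200 targets Erioria, not Eriesta; it does not apply.
Duty = 2,991 × £4.68 = £13,997.88.
Line 2 (P-202, Eriesta, 3,487 liters, £822,199.73):
Base rate for P-202 is 24.5%.
Origin Eriesta qualifies under the Solmark–Eriesta agreement and P-202 is covered: preferential rate 19.5% applies instead.
Duty = £822,199.73 × 19.5% = £160,328.95.
Line 3 (S-484, Eriesta, 1,828 units, £30,911.48):
Base rate for S-484 is 24.5%.
Origin Eriesta qualifies under the Solmark–Eriesta agreement and S-484 is covered: preferential rate Free applies instead.
Duty = £30,911.48 × 0% = £0.00.
Total = £13,997.88 + £160,328.95 + £0.00 = £174,326.83.

£174,326.83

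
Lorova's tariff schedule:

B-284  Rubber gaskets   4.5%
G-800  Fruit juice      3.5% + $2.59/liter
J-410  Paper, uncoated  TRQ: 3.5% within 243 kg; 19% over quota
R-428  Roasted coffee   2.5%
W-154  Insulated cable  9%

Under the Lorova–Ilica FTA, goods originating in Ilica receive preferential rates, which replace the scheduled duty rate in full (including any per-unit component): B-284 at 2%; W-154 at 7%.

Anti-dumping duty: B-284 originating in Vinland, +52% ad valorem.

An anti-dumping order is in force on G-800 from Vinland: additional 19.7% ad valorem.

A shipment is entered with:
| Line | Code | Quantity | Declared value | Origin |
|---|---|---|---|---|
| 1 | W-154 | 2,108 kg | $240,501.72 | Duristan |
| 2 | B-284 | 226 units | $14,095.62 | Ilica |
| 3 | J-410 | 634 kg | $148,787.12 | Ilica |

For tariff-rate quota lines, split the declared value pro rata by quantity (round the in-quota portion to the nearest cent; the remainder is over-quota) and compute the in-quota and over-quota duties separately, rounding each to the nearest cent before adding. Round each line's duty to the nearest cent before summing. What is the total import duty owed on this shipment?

Line 1 (W-154, Duristan, 2,108 kg, $240,501.72):
Base rate for W-154 is 9%.
W-154 has an FTA preferential rate, but origin Duristan is not Ilica; base rate stands.
Duty = $240,501.72 × 9% = $21,645.15.
Line 2 (B-284, Ilica, 226 units, $14,095.62):
Base rate for B-284 is 4.5%.
Origin Ilica qualifies under the Lorova–Ilica agreement and B-284 is covered: preferential rate 2% applies instead.
The additional-duty order on B-284 targets Vinland, not Ilica; it does not apply.
Duty = $14,095.62 × 2% = $281.91.
Line 3 (J-410, Ilica, 634 kg, $148,787.12):
Code J-410 is under a tariff-rate quota (threshold 243 kg). In-quota: 243 kg at 3.5%; over-quota: 391 kg at 19%.
Pro-rata value split: in-quota = $148,787.12 × 243/634 = $57,027.24; over-quota = $148,787.12 − $57,027.24 = $91,759.88.
In-quota duty = $57,027.24 × 3.5% = $1,995.95. Over-quota duty = $91,759.88 × 19% = $17,434.38.
Line duty = $1,995.95 + $17,434.38 = $19,430.33.
Total = $21,645.15 + $281.91 + $19,430.33 = $41,357.39.

$41,357.39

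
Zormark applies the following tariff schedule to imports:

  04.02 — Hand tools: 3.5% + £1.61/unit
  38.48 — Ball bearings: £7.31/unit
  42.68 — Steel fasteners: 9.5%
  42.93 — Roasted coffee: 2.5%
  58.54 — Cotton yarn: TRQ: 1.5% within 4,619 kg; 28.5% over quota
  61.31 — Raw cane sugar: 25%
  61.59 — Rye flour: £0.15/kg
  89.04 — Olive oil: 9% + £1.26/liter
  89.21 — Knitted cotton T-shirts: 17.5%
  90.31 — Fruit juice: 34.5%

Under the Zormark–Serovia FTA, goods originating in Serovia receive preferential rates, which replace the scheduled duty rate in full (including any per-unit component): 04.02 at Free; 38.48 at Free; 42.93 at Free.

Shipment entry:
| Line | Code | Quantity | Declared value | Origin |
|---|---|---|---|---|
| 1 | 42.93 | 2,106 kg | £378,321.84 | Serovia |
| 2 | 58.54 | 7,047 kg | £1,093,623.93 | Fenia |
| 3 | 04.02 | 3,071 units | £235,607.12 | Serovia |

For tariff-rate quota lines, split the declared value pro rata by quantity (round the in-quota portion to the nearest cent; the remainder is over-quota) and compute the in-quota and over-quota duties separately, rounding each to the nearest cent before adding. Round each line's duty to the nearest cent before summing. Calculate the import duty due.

Line 1 (42.93, Serovia, 2,106 kg, £378,321.84):
Base rate for 42.93 is 2.5%.
Origin Serovia qualifies under the Zormark–Serovia agreement and 42.93 is covered: preferential rate Free applies instead.
Duty = £378,321.84 × 0% = £0.00.
Line 2 (58.54, Fenia, 7,047 kg, £1,093,623.93):
Code 58.54 is under a tariff-rate quota (threshold 4,619 kg). In-quota: 4,619 kg at 1.5%; over-quota: 2,428 kg at 28.5%.
Pro-rata value split: in-quota = £1,093,623.93 × 4,619/7,047 = £716,822.61; over-quota = £1,093,623.93 − £716,822.61 = £376,801.32.
In-quota duty = £716,822.61 × 1.5% = £10,752.34. Over-quota duty = £376,801.32 × 28.5% = £107,388.38.
Line duty = £10,752.34 + £107,388.38 = £118,140.72.
Line 3 (04.02, Serovia, 3,071 units, £235,607.12):
Base rate for 04.02 is 3.5% + £1.61/unit.
Origin Serovia qualifies under the Zormark–Serovia agreement and 04.02 is covered: preferential rate Free applies instead.
Duty = £235,607.12 × 0% = £0.00.
Total = £0.00 + £118,140.72 + £0.00 = £118,140.72.

£118,140.72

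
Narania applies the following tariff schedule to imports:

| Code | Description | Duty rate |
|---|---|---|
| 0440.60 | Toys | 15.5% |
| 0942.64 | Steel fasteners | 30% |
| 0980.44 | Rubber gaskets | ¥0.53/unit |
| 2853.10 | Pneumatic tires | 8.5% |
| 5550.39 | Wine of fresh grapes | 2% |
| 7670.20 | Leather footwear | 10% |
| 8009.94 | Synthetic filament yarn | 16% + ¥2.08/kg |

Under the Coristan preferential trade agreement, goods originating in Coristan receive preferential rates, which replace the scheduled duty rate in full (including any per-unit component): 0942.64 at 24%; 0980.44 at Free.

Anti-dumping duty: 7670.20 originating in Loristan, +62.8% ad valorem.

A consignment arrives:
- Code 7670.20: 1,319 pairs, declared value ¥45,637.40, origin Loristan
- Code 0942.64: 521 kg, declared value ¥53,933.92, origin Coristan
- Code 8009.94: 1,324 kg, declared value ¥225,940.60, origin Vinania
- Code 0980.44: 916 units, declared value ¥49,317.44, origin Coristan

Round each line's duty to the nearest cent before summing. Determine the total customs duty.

¥85,072.59

Line 1 (7670.20, Loristan, 1,319 pairs, ¥45,637.40):
Base rate for 7670.20 is 10%.
Additional duty on 7670.20 from Loristan: +62.8%. Applied ad valorem rate: 10% + 62.8% = 72.8%.
Duty = ¥45,637.40 × 72.8% = ¥33,224.03.
Line 2 (0942.64, Coristan, 521 kg, ¥53,933.92):
Base rate for 0942.64 is 30%.
Origin Coristan qualifies under the Narania–Coristan agreement and 0942.64 is covered: preferential rate 24% applies instead.
Duty = ¥53,933.92 × 24% = ¥12,944.14.
Line 3 (8009.94, Vinania, 1,324 kg, ¥225,940.60):
Base rate for 8009.94 is 16% + ¥2.08/kg.
Duty = ¥225,940.60 × 16% + 1,324 × ¥2.08 = ¥38,904.42.
Line 4 (0980.44, Coristan, 916 units, ¥49,317.44):
Base rate for 0980.44 is ¥0.53/unit.
Origin Coristan qualifies under the Narania–Coristan agreement and 0980.44 is covered: preferential rate Free applies instead.
Duty = ¥49,317.44 × 0% = ¥0.00.
Total = ¥33,224.03 + ¥12,944.14 + ¥38,904.42 + ¥0.00 = ¥85,072.59.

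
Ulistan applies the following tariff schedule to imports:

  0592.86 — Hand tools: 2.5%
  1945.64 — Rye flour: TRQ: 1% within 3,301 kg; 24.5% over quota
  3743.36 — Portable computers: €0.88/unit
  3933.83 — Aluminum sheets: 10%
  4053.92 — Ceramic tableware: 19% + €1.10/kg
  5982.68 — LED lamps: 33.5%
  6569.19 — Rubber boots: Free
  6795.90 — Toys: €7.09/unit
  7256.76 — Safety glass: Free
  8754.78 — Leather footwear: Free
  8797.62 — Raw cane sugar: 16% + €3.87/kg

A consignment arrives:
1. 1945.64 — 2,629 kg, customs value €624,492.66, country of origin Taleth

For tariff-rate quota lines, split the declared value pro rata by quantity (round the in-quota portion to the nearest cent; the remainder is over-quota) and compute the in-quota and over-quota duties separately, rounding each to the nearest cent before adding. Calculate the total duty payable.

Line 1 (1945.64, Taleth, 2,629 kg, €624,492.66):
Code 1945.64 is under a tariff-rate quota (threshold 3,301 kg). Quantity 2,629 kg is within the quota, so the in-quota rate 1% applies to the full value.
Duty = €624,492.66 × 1% = €6,244.93.

€6,244.93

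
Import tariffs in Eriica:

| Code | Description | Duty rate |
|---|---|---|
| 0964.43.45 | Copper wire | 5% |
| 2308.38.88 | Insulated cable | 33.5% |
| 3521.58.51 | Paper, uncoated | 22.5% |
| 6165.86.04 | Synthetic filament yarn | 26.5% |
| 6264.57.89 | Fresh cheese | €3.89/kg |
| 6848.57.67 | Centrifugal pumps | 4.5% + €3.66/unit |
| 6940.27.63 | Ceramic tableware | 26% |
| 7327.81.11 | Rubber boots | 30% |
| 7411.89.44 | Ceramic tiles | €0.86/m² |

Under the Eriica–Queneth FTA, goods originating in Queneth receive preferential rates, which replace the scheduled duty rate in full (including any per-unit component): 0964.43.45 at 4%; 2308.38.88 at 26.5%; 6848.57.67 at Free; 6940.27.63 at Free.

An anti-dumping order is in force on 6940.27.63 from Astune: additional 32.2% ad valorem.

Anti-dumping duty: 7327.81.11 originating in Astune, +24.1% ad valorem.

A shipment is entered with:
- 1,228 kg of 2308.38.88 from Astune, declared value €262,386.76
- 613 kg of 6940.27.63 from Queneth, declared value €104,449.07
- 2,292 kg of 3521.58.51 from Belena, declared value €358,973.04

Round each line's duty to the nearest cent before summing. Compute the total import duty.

Line 1 (2308.38.88, Astune, 1,228 kg, €262,386.76):
Base rate for 2308.38.88 is 33.5%.
2308.38.88 has an FTA preferential rate, but origin Astune is not Queneth; base rate stands.
Duty = €262,386.76 × 33.5% = €87,899.56.
Line 2 (6940.27.63, Queneth, 613 kg, €104,449.07):
Base rate for 6940.27.63 is 26%.
Origin Queneth qualifies under the Eriica–Queneth agreement and 6940.27.63 is covered: preferential rate Free applies instead.
The additional-duty order on 6940.27.63 targets Astune, not Queneth; it does not apply.
Duty = €104,449.07 × 0% = €0.00.
Line 3 (3521.58.51, Belena, 2,292 kg, €358,973.04):
Base rate for 3521.58.51 is 22.5%.
Duty = €358,973.04 × 22.5% = €80,768.93.
Total = €87,899.56 + €0.00 + €80,768.93 = €168,668.49.

€168,668.49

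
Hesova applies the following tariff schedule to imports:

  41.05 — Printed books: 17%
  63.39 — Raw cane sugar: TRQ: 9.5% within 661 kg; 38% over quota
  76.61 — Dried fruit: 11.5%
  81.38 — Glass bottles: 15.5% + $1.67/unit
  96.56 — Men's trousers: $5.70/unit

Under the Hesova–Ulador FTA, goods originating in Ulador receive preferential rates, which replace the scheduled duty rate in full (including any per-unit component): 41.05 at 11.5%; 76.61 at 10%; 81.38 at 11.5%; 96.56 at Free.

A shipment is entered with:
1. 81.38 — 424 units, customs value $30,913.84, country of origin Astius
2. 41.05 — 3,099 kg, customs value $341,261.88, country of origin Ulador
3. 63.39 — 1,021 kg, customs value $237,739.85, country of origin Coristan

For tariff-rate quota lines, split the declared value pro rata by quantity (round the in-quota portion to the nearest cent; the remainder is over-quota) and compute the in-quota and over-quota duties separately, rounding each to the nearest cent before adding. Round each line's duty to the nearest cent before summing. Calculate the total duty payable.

Line 1 (81.38, Astius, 424 units, $30,913.84):
Base rate for 81.38 is 15.5% + $1.67/unit.
81.38 has an FTA preferential rate, but origin Astius is not Ulador; base rate stands.
Duty = $30,913.84 × 15.5% + 424 × $1.67 = $5,499.73.
Line 2 (41.05, Ulador, 3,099 kg, $341,261.88):
Base rate for 41.05 is 17%.
Origin Ulador qualifies under the Hesova–Ulador agreement and 41.05 is covered: preferential rate 11.5% applies instead.
Duty = $341,261.88 × 11.5% = $39,245.12.
Line 3 (63.39, Coristan, 1,021 kg, $237,739.85):
Code 63.39 is under a tariff-rate quota (threshold 661 kg). In-quota: 661 kg at 9.5%; over-quota: 360 kg at 38%.
Pro-rata value split: in-quota = $237,739.85 × 661/1,021 = $153,913.85; over-quota = $237,739.85 − $153,913.85 = $83,826.00.
In-quota duty = $153,913.85 × 9.5% = $14,621.82. Over-quota duty = $83,826.00 × 38% = $31,853.88.
Line duty = $14,621.82 + $31,853.88 = $46,475.70.
Total = $5,499.73 + $39,245.12 + $46,475.70 = $91,220.55.

$91,220.55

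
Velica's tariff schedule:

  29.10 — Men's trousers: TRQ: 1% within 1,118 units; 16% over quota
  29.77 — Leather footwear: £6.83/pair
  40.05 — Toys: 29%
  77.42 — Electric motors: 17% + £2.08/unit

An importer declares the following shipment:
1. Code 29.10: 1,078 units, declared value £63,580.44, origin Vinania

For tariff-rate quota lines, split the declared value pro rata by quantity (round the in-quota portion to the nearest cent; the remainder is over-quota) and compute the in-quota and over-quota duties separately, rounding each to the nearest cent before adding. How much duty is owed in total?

Line 1 (29.10, Vinania, 1,078 units, £63,580.44):
Code 29.10 is under a tariff-rate quota (threshold 1,118 units). Quantity 1,078 units is within the quota, so the in-quota rate 1% applies to the full value.
Duty = £63,580.44 × 1% = £635.80.

£635.80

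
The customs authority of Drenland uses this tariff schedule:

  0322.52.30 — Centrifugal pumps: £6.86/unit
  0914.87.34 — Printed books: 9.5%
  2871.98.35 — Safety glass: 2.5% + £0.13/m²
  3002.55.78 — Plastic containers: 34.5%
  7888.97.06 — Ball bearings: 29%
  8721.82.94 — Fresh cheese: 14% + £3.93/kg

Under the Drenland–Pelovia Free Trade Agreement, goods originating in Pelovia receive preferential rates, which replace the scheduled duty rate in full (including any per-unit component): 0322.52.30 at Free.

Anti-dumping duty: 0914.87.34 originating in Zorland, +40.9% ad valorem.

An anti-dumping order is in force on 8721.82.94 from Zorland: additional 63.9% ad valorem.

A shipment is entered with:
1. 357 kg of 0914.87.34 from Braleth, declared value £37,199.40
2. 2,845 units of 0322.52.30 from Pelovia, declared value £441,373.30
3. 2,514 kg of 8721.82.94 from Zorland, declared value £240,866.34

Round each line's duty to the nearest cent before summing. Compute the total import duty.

Line 1 (0914.87.34, Braleth, 357 kg, £37,199.40):
Base rate for 0914.87.34 is 9.5%.
The additional-duty order on 0914.87.34 targets Zorland, not Braleth; it does not apply.
Duty = £37,199.40 × 9.5% = £3,533.94.
Line 2 (0322.52.30, Pelovia, 2,845 units, £441,373.30):
Base rate for 0322.52.30 is £6.86/unit.
Origin Pelovia qualifies under the Drenland–Pelovia agreement and 0322.52.30 is covered: preferential rate Free applies instead.
Duty = £441,373.30 × 0% = £0.00.
Line 3 (8721.82.94, Zorland, 2,514 kg, £240,866.34):
Base rate for 8721.82.94 is 14% + £3.93/kg.
Additional duty on 8721.82.94 from Zorland: +63.9%. Applied ad valorem rate: 14% + 63.9% = 77.9%.
Duty = £240,866.34 × 77.9% + 2,514 × £3.93 = £197,514.90.
Total = £3,533.94 + £0.00 + £197,514.90 = £201,048.84.

£201,048.84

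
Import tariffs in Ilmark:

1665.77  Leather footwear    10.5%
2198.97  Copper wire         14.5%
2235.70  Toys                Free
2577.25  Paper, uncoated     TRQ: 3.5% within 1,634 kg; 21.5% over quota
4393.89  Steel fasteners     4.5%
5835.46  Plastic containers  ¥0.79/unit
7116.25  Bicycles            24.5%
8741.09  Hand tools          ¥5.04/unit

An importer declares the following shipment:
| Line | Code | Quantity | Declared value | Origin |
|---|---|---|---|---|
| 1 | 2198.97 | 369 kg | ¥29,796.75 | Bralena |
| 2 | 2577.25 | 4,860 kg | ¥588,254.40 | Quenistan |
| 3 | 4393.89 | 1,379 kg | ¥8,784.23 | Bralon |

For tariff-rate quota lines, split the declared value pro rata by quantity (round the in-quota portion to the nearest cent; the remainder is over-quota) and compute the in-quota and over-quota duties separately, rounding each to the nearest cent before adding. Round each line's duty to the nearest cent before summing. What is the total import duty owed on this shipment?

¥95,590.23

Line 1 (2198.97, Bralena, 369 kg, ¥29,796.75):
Base rate for 2198.97 is 14.5%.
Duty = ¥29,796.75 × 14.5% = ¥4,320.53.
Line 2 (2577.25, Quenistan, 4,860 kg, ¥588,254.40):
Code 2577.25 is under a tariff-rate quota (threshold 1,634 kg). In-quota: 1,634 kg at 3.5%; over-quota: 3,226 kg at 21.5%.
Pro-rata value split: in-quota = ¥588,254.40 × 1,634/4,860 = ¥197,779.36; over-quota = ¥588,254.40 − ¥197,779.36 = ¥390,475.04.
In-quota duty = ¥197,779.36 × 3.5% = ¥6,922.28. Over-quota duty = ¥390,475.04 × 21.5% = ¥83,952.13.
Line duty = ¥6,922.28 + ¥83,952.13 = ¥90,874.41.
Line 3 (4393.89, Bralon, 1,379 kg, ¥8,784.23):
Base rate for 4393.89 is 4.5%.
Duty = ¥8,784.23 × 4.5% = ¥395.29.
Total = ¥4,320.53 + ¥90,874.41 + ¥395.29 = ¥95,590.23.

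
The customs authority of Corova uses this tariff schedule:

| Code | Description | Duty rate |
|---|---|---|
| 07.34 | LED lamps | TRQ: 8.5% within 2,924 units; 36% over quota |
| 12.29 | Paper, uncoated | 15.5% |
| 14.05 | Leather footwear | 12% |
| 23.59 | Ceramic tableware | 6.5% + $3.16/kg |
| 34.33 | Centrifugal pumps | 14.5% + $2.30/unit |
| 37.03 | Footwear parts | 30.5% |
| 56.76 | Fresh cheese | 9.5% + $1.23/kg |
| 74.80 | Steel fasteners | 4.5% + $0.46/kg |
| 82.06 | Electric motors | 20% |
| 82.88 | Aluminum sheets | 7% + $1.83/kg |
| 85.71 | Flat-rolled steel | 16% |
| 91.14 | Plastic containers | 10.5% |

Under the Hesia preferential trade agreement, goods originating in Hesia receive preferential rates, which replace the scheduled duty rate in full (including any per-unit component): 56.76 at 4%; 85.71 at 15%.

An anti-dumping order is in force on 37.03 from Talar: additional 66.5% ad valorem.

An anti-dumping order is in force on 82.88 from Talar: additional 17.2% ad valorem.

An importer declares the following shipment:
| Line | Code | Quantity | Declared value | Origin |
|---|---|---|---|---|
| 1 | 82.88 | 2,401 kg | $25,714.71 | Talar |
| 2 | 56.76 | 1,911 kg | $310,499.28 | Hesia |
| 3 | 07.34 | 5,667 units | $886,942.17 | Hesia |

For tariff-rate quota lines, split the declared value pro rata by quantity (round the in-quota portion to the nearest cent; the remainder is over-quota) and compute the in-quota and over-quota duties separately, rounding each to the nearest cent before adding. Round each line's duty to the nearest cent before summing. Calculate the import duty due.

Line 1 (82.88, Talar, 2,401 kg, $25,714.71):
Base rate for 82.88 is 7% + $1.83/kg.
Additional duty on 82.88 from Talar: +17.2%. Applied ad valorem rate: 7% + 17.2% = 24.2%.
Duty = $25,714.71 × 24.2% + 2,401 × $1.83 = $10,616.79.
Line 2 (56.76, Hesia, 1,911 kg, $310,499.28):
Base rate for 56.76 is 9.5% + $1.23/kg.
Origin Hesia qualifies under the Corova–Hesia agreement and 56.76 is covered: preferential rate 4% applies instead.
Duty = $310,499.28 × 4% = $12,419.97.
Line 3 (07.34, Hesia, 5,667 units, $886,942.17):
Code 07.34 is under a tariff-rate quota (threshold 2,924 units). In-quota: 2,924 units at 8.5%; over-quota: 2,743 units at 36%.
Pro-rata value split: in-quota = $886,942.17 × 2,924/5,667 = $457,635.24; over-quota = $886,942.17 − $457,635.24 = $429,306.93.
In-quota duty = $457,635.24 × 8.5% = $38,899.00. Over-quota duty = $429,306.93 × 36% = $154,550.49.
Line duty = $38,899.00 + $154,550.49 = $193,449.49.
Total = $10,616.79 + $12,419.97 + $193,449.49 = $216,486.25.

$216,486.25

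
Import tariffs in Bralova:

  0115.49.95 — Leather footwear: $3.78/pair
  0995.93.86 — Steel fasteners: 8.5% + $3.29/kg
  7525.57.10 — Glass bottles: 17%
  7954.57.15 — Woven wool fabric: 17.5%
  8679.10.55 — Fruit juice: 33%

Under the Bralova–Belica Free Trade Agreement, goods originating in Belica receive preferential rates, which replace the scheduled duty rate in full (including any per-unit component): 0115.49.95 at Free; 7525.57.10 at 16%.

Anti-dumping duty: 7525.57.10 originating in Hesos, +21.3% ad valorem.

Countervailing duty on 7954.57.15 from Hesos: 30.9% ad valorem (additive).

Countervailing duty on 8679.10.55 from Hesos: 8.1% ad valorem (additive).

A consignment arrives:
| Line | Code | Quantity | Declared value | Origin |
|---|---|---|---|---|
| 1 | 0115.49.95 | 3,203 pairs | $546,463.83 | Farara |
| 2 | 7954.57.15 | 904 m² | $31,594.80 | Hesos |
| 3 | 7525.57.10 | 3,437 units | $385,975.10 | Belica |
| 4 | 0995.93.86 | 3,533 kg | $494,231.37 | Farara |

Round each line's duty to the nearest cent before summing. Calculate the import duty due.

$142,788.48

Line 1 (0115.49.95, Farara, 3,203 pairs, $546,463.83):
Base rate for 0115.49.95 is $3.78/pair.
0115.49.95 has an FTA preferential rate, but origin Farara is not Belica; base rate stands.
Duty = 3,203 × $3.78 = $12,107.34.
Line 2 (7954.57.15, Hesos, 904 m², $31,594.80):
Base rate for 7954.57.15 is 17.5%.
Additional duty on 7954.57.15 from Hesos: +30.9%. Applied ad valorem rate: 17.5% + 30.9% = 48.4%.
Duty = $31,594.80 × 48.4% = $15,291.88.
Line 3 (7525.57.10, Belica, 3,437 units, $385,975.10):
Base rate for 7525.57.10 is 17%.
Origin Belica qualifies under the Bralova–Belica agreement and 7525.57.10 is covered: preferential rate 16% applies instead.
The additional-duty order on 7525.57.10 targets Hesos, not Belica; it does not apply.
Duty = $385,975.10 × 16% = $61,756.02.
Line 4 (0995.93.86, Farara, 3,533 kg, $494,231.37):
Base rate for 0995.93.86 is 8.5% + $3.29/kg.
Duty = $494,231.37 × 8.5% + 3,533 × $3.29 = $53,633.24.
Total = $12,107.34 + $15,291.88 + $61,756.02 + $53,633.24 = $142,788.48.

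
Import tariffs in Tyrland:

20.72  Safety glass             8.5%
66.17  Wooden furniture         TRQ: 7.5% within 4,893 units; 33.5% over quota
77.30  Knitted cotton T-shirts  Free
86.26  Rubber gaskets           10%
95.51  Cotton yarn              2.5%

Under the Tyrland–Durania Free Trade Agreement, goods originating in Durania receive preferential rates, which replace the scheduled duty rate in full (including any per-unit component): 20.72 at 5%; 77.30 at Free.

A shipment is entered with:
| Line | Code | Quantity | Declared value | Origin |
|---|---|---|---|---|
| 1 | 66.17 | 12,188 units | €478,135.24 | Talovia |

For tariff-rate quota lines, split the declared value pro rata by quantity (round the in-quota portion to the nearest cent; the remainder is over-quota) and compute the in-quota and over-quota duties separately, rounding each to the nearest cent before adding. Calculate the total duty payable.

Line 1 (66.17, Talovia, 12,188 units, €478,135.24):
Code 66.17 is under a tariff-rate quota (threshold 4,893 units). In-quota: 4,893 units at 7.5%; over-quota: 7,295 units at 33.5%.
Pro-rata value split: in-quota = €478,135.24 × 4,893/12,188 = €191,952.39; over-quota = €478,135.24 − €191,952.39 = €286,182.85.
In-quota duty = €191,952.39 × 7.5% = €14,396.43. Over-quota duty = €286,182.85 × 33.5% = €95,871.25.
Line duty = €14,396.43 + €95,871.25 = €110,267.68.

€110,267.68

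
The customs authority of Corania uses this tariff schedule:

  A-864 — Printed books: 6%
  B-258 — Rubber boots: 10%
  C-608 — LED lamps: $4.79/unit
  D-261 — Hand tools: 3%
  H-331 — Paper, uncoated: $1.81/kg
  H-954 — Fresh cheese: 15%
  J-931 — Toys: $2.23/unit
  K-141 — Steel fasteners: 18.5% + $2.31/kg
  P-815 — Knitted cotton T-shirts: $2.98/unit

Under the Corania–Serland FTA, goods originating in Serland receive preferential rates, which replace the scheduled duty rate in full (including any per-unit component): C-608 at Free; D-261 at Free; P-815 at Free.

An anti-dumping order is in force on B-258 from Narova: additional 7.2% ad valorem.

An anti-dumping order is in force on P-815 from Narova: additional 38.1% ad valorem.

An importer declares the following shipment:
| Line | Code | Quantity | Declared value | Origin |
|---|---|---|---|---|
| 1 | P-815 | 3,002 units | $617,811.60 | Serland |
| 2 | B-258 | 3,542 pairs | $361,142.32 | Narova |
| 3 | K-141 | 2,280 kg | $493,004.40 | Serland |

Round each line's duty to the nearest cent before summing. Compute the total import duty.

$158,589.09

Line 1 (P-815, Serland, 3,002 units, $617,811.60):
Base rate for P-815 is $2.98/unit.
Origin Serland qualifies under the Corania–Serland agreement and P-815 is covered: preferential rate Free applies instead.
The additional-duty order on P-815 targets Narova, not Serland; it does not apply.
Duty = $617,811.60 × 0% = $0.00.
Line 2 (B-258, Narova, 3,542 pairs, $361,142.32):
Base rate for B-258 is 10%.
Additional duty on B-258 from Narova: +7.2%. Applied ad valorem rate: 10% + 7.2% = 17.2%.
Duty = $361,142.32 × 17.2% = $62,116.48.
Line 3 (K-141, Serland, 2,280 kg, $493,004.40):
Base rate for K-141 is 18.5% + $2.31/kg.
Origin Serland is the FTA partner but K-141 is not on the preference list; base rate stands.
Duty = $493,004.40 × 18.5% + 2,280 × $2.31 = $96,472.61.
Total = $0.00 + $62,116.48 + $96,472.61 = $158,589.09.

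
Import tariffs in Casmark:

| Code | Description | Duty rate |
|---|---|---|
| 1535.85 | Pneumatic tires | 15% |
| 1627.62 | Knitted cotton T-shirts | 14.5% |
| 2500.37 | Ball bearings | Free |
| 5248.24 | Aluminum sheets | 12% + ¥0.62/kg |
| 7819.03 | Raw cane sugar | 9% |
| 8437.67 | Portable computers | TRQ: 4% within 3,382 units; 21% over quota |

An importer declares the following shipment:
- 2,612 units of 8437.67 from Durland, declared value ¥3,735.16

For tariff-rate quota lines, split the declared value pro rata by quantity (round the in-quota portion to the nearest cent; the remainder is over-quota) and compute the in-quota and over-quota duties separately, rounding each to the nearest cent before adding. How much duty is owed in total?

Line 1 (8437.67, Durland, 2,612 units, ¥3,735.16):
Code 8437.67 is under a tariff-rate quota (threshold 3,382 units). Quantity 2,612 units is within the quota, so the in-quota rate 4% applies to the full value.
Duty = ¥3,735.16 × 4% = ¥149.41.

¥149.41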